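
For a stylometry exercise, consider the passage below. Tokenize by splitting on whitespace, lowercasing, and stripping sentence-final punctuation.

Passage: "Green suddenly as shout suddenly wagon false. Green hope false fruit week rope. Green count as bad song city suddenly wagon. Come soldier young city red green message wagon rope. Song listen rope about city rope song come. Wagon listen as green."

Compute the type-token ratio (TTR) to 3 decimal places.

0.500

N = 42 tokens, V = 21 types.
TTR = V / N = 21 / 42 = 0.500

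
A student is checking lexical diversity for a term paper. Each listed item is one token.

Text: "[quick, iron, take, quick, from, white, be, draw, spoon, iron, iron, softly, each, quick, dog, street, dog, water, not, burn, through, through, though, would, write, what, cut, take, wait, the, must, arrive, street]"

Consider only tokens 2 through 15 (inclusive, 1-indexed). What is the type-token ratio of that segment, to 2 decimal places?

Segment tokens 2–15: iron, take, quick, from, white, be, draw, spoon, iron, iron, softly, each, quick, dog
Segment N = 14, segment V = 11.
TTR = 11 / 14 = 0.79

0.79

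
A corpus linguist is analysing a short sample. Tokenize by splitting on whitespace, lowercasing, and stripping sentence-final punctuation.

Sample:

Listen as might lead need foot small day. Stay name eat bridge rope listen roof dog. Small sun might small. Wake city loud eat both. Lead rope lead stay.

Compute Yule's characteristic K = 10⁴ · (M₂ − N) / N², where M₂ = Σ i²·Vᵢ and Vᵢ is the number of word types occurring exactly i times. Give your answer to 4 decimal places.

261.5933

Frequencies: lead:3, small:3, listen:2, might:2, stay:2, eat:2, rope:2, as:1, need:1, foot:1, day:1, name:1, bridge:1, roof:1, dog:1, sun:1, wake:1, city:1, loud:1, both:1
N = 29. Frequency spectrum: V_1=13, V_2=5, V_3=2
M₂ = 1²·13 + 2²·5 + 3²·2 = 51
K = 10000 × (51 − 29) / 29² = 261.5933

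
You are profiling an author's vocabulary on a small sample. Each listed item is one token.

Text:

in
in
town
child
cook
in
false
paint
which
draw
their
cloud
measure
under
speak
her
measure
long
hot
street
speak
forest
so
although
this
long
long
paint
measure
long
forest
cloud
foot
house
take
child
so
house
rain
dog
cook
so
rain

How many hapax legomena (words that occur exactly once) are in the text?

14

Frequencies: long:4, in:3, measure:3, so:3, child:2, cook:2, paint:2, cloud:2, speak:2, forest:2, house:2, rain:2, town:1, false:1, which:1, draw:1, their:1, under:1, her:1, hot:1, … (6 more, each freq 1)
Hapax (freq=1): although, dog, draw, false, foot, her, hot, street, take, their, this, town, under, which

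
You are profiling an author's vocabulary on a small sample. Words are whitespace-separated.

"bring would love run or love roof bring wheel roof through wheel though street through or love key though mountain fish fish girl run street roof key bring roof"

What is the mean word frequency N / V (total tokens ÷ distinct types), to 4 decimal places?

2.0714

N = 29 tokens, V = 14 types.
Mean frequency = N / V = 29 / 14 = 2.0714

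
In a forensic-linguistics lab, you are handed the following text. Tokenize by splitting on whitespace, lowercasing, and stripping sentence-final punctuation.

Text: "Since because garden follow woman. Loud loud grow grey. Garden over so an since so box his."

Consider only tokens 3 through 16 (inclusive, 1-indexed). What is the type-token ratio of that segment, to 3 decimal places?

0.786

Segment tokens 3–16: garden, follow, woman, loud, loud, grow, grey, garden, over, so, an, since, so, box
Segment N = 14, segment V = 11.
TTR = 11 / 14 = 0.786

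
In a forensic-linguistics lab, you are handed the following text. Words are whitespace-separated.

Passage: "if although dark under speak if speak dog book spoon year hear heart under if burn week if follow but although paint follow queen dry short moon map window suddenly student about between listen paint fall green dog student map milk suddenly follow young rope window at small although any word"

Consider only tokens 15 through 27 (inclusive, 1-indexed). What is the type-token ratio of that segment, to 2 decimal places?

0.85

Segment tokens 15–27: if, burn, week, if, follow, but, although, paint, follow, queen, dry, short, moon
Segment N = 13, segment V = 11.
TTR = 11 / 13 = 0.85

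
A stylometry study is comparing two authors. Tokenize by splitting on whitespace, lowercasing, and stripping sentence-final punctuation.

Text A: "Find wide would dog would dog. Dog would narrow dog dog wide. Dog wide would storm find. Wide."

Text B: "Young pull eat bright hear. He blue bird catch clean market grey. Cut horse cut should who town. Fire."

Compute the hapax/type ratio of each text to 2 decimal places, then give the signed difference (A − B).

A: hapax=2, V=6, ratio=0.33
B: hapax=17, V=18, ratio=0.94
Difference = 0.33 − 0.94 = -0.61

-0.61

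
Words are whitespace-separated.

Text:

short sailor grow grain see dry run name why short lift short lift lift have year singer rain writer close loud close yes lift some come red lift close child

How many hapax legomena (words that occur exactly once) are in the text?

Frequencies: lift:5, short:3, close:3, sailor:1, grow:1, grain:1, see:1, dry:1, run:1, name:1, why:1, have:1, year:1, singer:1, rain:1, writer:1, loud:1, yes:1, some:1, come:1, … (2 more, each freq 1)
Hapax (freq=1): child, come, dry, grain, grow, have, loud, name, rain, red, run, sailor, see, singer, some, why, writer, year, yes

19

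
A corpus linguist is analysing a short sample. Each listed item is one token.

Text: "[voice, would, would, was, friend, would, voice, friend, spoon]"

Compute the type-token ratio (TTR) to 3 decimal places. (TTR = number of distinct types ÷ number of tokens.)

N = 9 tokens, V = 5 types.
TTR = V / N = 5 / 9 = 0.556

0.556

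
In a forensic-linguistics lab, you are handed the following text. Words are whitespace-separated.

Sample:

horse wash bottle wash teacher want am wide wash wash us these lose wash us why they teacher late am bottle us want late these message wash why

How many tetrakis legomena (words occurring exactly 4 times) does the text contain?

Frequencies: wash:6, us:3, bottle:2, teacher:2, want:2, am:2, these:2, why:2, late:2, horse:1, wide:1, lose:1, they:1, message:1
Words with frequency 4: (none)

0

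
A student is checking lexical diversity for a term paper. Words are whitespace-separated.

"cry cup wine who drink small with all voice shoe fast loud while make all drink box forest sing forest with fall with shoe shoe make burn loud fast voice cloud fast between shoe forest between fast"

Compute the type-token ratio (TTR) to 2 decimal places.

N = 37 tokens, V = 21 types.
TTR = V / N = 21 / 37 = 0.57

0.57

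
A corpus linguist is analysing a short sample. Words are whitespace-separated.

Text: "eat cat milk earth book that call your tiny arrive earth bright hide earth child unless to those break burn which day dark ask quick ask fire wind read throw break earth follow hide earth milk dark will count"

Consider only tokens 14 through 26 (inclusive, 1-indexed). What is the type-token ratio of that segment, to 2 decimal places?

Segment tokens 14–26: earth, child, unless, to, those, break, burn, which, day, dark, ask, quick, ask
Segment N = 13, segment V = 12.
TTR = 12 / 13 = 0.92

0.92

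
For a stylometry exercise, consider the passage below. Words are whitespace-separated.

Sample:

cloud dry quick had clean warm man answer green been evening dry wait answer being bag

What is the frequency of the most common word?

Frequencies: dry:2, answer:2, cloud:1, quick:1, had:1, clean:1, warm:1, man:1, green:1, been:1, evening:1, wait:1, being:1, bag:1
Most common: 'dry' with frequency 2.

2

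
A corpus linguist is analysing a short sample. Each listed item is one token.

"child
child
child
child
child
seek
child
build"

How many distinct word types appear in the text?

Distinct types: {build, child, seek}
V = 3

3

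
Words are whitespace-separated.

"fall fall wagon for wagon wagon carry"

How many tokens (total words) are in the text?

7

Tokens: fall, fall, wagon, for, wagon, wagon, carry
N = 7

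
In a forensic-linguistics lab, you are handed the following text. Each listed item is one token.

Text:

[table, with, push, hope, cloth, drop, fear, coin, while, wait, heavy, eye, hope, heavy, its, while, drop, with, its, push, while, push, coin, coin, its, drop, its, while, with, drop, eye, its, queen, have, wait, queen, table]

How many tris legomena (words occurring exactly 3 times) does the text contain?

3

Frequencies: its:5, drop:4, while:4, with:3, push:3, coin:3, table:2, hope:2, wait:2, heavy:2, eye:2, queen:2, cloth:1, fear:1, have:1
Words with frequency 3: coin, push, with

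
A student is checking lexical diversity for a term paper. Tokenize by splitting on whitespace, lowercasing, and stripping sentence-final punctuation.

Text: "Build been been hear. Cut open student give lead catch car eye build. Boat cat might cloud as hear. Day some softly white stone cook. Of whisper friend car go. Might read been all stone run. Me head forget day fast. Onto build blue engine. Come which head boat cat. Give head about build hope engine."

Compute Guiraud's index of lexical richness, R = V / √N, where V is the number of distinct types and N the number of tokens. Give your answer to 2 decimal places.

5.35

N = 56, V = 40.
√N = 7.483315
R = 40 / 7.483315 = 5.35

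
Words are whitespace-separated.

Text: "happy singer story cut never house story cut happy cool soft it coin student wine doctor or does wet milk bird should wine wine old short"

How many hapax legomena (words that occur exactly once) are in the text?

17

Frequencies: wine:3, happy:2, story:2, cut:2, singer:1, never:1, house:1, cool:1, soft:1, it:1, coin:1, student:1, doctor:1, or:1, does:1, wet:1, milk:1, bird:1, should:1, old:1, … (1 more, each freq 1)
Hapax (freq=1): bird, coin, cool, doctor, does, house, it, milk, never, old, or, short, should, singer, soft, student, wet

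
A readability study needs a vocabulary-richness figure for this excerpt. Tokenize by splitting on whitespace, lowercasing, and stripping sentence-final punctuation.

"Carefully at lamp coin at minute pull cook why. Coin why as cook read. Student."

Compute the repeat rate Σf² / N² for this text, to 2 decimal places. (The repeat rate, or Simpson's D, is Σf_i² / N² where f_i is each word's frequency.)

0.10

Frequencies: at:2, coin:2, cook:2, why:2, carefully:1, lamp:1, minute:1, pull:1, as:1, read:1, student:1
Σf² = 23; N² = 225
Repeat rate = 23 / 225 = 0.10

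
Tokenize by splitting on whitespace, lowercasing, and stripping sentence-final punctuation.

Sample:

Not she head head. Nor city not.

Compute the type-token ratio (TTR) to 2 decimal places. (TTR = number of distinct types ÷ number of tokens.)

0.71

N = 7 tokens, V = 5 types.
TTR = V / N = 5 / 7 = 0.71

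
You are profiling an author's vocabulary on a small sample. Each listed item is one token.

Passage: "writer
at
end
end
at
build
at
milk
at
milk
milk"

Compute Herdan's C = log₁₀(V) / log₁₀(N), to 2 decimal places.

0.67

N = 11, V = 5.
log₁₀(V) = 0.698970, log₁₀(N) = 1.041393
C = 0.698970 / 1.041393 = 0.67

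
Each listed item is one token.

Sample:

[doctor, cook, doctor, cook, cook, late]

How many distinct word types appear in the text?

3

Distinct types: {cook, doctor, late}
V = 3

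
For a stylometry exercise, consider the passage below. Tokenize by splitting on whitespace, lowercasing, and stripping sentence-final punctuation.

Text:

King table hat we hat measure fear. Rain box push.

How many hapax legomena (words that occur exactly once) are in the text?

Frequencies: hat:2, king:1, table:1, we:1, measure:1, fear:1, rain:1, box:1, push:1
Hapax (freq=1): box, fear, king, measure, push, rain, table, we

8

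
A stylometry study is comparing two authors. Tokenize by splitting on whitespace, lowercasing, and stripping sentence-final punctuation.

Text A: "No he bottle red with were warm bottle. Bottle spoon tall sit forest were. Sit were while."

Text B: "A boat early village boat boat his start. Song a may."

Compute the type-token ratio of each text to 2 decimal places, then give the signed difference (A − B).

-0.02

TTR(A) = 12/17 = 0.71
TTR(B) = 8/11 = 0.73
Difference = 0.71 − 0.73 = -0.02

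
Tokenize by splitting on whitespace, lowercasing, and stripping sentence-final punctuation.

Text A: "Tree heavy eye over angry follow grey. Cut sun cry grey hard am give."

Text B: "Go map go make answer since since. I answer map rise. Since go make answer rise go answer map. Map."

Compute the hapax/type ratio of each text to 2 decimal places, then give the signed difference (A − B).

A: hapax=12, V=13, ratio=0.92
B: hapax=1, V=7, ratio=0.14
Difference = 0.92 − 0.14 = 0.78

0.78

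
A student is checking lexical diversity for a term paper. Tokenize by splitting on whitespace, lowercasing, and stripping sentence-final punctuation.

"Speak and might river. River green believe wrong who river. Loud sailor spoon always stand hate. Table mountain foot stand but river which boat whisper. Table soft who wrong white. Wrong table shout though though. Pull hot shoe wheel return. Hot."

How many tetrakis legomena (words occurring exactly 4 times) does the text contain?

Frequencies: river:4, wrong:3, table:3, who:2, stand:2, though:2, hot:2, speak:1, and:1, might:1, green:1, believe:1, loud:1, sailor:1, spoon:1, always:1, hate:1, mountain:1, foot:1, but:1, … (10 more, each freq 1)
Words with frequency 4: river

1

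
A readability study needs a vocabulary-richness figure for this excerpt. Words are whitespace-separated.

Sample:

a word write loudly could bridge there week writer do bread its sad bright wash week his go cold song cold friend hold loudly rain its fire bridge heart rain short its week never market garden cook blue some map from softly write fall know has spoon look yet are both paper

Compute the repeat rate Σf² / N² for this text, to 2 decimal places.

0.03

Frequencies: week:3, its:3, write:2, loudly:2, bridge:2, cold:2, rain:2, a:1, word:1, could:1, there:1, writer:1, do:1, bread:1, sad:1, bright:1, wash:1, his:1, go:1, song:1, … (23 more, each freq 1)
Σf² = 74; N² = 2704
Repeat rate = 74 / 2704 = 0.03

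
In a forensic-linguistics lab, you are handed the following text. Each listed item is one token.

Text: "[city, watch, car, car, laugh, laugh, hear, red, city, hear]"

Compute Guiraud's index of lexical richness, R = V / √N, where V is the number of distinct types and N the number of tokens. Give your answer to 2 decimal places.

1.90

N = 10, V = 6.
√N = 3.162278
R = 6 / 3.162278 = 1.90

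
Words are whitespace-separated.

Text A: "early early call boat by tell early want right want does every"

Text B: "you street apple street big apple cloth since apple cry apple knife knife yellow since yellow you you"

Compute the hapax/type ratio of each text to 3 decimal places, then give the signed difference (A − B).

A: hapax=7, V=9, ratio=0.778
B: hapax=3, V=9, ratio=0.333
Difference = 0.778 − 0.333 = 0.445

0.445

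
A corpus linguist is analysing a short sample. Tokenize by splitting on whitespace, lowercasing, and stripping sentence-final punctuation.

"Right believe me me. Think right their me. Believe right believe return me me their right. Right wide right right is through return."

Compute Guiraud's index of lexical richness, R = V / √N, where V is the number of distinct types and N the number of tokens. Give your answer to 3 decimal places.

1.877

N = 23, V = 9.
√N = 4.795832
R = 9 / 4.795832 = 1.877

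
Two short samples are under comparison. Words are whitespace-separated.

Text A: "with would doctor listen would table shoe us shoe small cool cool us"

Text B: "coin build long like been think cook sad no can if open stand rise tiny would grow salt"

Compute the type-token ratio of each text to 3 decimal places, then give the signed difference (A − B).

TTR(A) = 9/13 = 0.692
TTR(B) = 18/18 = 1.000
Difference = 0.692 − 1.000 = -0.308

-0.308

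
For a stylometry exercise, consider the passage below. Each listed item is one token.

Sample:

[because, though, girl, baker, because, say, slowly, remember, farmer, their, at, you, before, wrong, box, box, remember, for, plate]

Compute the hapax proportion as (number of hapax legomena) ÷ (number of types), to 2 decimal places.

Frequencies: because:2, remember:2, box:2, though:1, girl:1, baker:1, say:1, slowly:1, farmer:1, their:1, at:1, you:1, before:1, wrong:1, for:1, plate:1
Hapax count = 13; type count = 16.
Ratio = 13 / 16 = 0.81

0.81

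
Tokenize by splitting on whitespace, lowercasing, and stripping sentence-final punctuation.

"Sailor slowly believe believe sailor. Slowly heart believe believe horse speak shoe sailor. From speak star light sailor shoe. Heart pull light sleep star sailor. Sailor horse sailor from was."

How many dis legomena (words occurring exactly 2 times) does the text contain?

Frequencies: sailor:7, believe:4, slowly:2, heart:2, horse:2, speak:2, shoe:2, from:2, star:2, light:2, pull:1, sleep:1, was:1
Words with frequency 2: from, heart, horse, light, shoe, slowly, speak, star

8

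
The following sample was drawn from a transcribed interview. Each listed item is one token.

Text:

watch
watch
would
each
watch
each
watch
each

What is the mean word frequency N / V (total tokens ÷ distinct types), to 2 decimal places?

N = 8 tokens, V = 3 types.
Mean frequency = N / V = 8 / 3 = 2.67

2.67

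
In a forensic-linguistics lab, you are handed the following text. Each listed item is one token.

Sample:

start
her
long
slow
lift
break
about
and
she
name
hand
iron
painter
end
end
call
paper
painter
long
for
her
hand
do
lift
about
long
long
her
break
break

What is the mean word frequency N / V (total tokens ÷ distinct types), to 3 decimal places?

N = 30 tokens, V = 18 types.
Mean frequency = N / V = 30 / 18 = 1.667

1.667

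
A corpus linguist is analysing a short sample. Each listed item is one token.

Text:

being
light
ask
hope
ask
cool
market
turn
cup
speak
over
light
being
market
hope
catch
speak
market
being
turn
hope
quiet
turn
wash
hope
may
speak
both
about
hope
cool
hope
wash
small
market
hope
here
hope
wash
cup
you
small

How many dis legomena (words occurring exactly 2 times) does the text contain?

5

Frequencies: hope:8, market:4, being:3, turn:3, speak:3, wash:3, light:2, ask:2, cool:2, cup:2, small:2, over:1, catch:1, quiet:1, may:1, both:1, about:1, here:1, you:1
Words with frequency 2: ask, cool, cup, light, small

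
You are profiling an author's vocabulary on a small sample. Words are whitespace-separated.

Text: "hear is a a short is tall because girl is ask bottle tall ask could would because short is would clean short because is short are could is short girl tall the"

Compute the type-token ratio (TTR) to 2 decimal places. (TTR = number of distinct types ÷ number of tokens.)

0.44

N = 32 tokens, V = 14 types.
TTR = V / N = 14 / 32 = 0.44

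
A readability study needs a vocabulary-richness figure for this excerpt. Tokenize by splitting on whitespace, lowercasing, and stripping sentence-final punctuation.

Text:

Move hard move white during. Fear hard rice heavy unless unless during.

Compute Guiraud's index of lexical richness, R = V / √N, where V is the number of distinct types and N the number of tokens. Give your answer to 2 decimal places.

2.31

N = 12, V = 8.
√N = 3.464102
R = 8 / 3.464102 = 2.31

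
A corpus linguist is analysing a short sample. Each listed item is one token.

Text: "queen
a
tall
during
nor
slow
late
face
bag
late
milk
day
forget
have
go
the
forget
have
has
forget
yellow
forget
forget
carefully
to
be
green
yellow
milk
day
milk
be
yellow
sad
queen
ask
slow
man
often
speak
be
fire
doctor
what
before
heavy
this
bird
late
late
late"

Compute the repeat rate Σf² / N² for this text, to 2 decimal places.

Frequencies: late:5, forget:5, milk:3, yellow:3, be:3, queen:2, slow:2, day:2, have:2, a:1, tall:1, during:1, nor:1, face:1, bag:1, go:1, the:1, has:1, carefully:1, to:1, … (13 more, each freq 1)
Σf² = 117; N² = 2601
Repeat rate = 117 / 2601 = 0.04

0.04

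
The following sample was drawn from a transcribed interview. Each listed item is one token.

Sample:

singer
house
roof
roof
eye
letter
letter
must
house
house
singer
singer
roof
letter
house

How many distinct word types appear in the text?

6

Distinct types: {eye, house, letter, must, roof, singer}
V = 6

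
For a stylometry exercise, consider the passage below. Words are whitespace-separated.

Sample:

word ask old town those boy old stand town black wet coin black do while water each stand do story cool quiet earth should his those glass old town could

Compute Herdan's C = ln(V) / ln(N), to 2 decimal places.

N = 30, V = 22.
ln(V) = 3.091042, ln(N) = 3.401197
C = 3.091042 / 3.401197 = 0.91

0.91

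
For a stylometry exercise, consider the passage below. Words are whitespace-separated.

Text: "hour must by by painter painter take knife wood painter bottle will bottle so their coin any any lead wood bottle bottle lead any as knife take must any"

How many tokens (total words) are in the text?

Tokens: hour, must, by, by, painter, painter, take, knife, wood, painter, bottle, will, bottle, so, their, coin, any, any, lead, wood, bottle, bottle, lead, any, as, knife, take, must, any
N = 29

29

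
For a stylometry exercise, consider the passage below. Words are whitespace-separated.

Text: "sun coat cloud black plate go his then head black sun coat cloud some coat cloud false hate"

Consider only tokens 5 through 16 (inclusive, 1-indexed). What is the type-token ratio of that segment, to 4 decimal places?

Segment tokens 5–16: plate, go, his, then, head, black, sun, coat, cloud, some, coat, cloud
Segment N = 12, segment V = 10.
TTR = 10 / 12 = 0.8333

0.8333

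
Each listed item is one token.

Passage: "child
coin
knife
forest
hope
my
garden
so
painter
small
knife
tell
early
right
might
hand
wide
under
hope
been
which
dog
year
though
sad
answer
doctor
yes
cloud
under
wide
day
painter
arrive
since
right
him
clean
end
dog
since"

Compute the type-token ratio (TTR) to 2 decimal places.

0.80

N = 41 tokens, V = 33 types.
TTR = V / N = 33 / 41 = 0.80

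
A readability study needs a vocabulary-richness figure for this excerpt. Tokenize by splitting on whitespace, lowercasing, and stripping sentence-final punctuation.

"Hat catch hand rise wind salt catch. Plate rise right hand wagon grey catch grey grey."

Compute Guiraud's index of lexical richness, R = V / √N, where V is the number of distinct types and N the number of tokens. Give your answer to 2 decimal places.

2.50

N = 16, V = 10.
√N = 4.000000
R = 10 / 4.000000 = 2.50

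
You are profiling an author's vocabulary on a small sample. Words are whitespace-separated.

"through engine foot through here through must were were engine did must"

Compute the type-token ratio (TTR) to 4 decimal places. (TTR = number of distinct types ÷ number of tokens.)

N = 12 tokens, V = 7 types.
TTR = V / N = 7 / 12 = 0.5833

0.5833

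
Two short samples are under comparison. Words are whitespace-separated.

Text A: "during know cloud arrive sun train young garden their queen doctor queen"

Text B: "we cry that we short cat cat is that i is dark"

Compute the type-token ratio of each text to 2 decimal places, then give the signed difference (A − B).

TTR(A) = 11/12 = 0.92
TTR(B) = 8/12 = 0.67
Difference = 0.92 − 0.67 = 0.25

0.25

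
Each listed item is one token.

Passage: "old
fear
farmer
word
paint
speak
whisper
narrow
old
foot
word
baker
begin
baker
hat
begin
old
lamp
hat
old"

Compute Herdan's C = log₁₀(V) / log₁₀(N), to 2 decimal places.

N = 20, V = 13.
log₁₀(V) = 1.113943, log₁₀(N) = 1.301030
C = 1.113943 / 1.301030 = 0.86

0.86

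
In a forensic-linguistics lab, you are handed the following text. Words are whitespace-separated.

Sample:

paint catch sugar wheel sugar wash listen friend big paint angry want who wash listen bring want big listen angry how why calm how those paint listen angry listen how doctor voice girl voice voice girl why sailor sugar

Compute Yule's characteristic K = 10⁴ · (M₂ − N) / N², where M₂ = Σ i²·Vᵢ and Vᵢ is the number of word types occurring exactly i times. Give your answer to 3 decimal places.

Frequencies: listen:5, paint:3, sugar:3, angry:3, how:3, voice:3, wash:2, big:2, want:2, why:2, girl:2, catch:1, wheel:1, friend:1, who:1, bring:1, calm:1, those:1, doctor:1, sailor:1
N = 39. Frequency spectrum: V_1=9, V_2=5, V_3=5, V_5=1
M₂ = 1²·9 + 2²·5 + 3²·5 + 5²·1 = 99
K = 10000 × (99 − 39) / 39² = 394.477

394.477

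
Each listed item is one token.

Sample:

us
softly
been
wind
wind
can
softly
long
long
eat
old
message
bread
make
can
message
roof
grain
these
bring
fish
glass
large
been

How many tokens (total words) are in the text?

Tokens: us, softly, been, wind, wind, can, softly, long, long, eat, old, message, bread, make, can, message, roof, grain, these, bring, fish, glass, large, been
N = 24

24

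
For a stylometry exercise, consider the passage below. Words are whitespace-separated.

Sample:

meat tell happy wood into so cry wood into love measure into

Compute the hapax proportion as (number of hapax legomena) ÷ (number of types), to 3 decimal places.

0.778

Frequencies: into:3, wood:2, meat:1, tell:1, happy:1, so:1, cry:1, love:1, measure:1
Hapax count = 7; type count = 9.
Ratio = 7 / 9 = 0.778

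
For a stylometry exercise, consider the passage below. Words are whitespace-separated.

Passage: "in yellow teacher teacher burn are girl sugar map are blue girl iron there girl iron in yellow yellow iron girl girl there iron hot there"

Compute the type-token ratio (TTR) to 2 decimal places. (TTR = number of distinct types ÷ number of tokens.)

N = 26 tokens, V = 12 types.
TTR = V / N = 12 / 26 = 0.46

0.46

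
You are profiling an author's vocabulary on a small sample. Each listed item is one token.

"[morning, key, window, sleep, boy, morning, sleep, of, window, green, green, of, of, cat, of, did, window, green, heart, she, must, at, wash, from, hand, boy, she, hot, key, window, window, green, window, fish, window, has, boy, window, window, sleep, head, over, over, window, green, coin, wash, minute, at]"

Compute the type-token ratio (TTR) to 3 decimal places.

0.469

N = 49 tokens, V = 23 types.
TTR = V / N = 23 / 49 = 0.469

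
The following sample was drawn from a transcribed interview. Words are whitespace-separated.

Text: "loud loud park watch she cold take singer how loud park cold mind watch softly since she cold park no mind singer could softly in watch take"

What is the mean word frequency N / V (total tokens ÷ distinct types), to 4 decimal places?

1.9286

N = 27 tokens, V = 14 types.
Mean frequency = N / V = 27 / 14 = 1.9286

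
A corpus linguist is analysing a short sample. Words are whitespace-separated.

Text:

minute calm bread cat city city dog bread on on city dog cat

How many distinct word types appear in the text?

7

Distinct types: {bread, calm, cat, city, dog, minute, on}
V = 7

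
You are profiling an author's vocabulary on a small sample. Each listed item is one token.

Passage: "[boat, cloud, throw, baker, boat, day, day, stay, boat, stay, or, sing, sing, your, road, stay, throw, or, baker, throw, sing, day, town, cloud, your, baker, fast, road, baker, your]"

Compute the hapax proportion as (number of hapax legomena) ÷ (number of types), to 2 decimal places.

0.17

Frequencies: baker:4, boat:3, throw:3, day:3, stay:3, sing:3, your:3, cloud:2, or:2, road:2, town:1, fast:1
Hapax count = 2; type count = 12.
Ratio = 2 / 12 = 0.17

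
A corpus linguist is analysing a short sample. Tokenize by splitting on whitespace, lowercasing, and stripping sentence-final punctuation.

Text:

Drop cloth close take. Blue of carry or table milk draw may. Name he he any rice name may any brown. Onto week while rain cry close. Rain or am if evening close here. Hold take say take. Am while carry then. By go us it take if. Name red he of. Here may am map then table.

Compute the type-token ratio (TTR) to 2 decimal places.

N = 58 tokens, V = 35 types.
TTR = V / N = 35 / 58 = 0.60

0.60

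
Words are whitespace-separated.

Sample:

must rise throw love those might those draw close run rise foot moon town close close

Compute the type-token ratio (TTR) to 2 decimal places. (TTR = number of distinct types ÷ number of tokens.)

N = 16 tokens, V = 12 types.
TTR = V / N = 12 / 16 = 0.75

0.75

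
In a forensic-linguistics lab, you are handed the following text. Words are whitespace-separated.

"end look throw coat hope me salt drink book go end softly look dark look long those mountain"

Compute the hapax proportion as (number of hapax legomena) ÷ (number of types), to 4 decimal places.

0.8667

Frequencies: look:3, end:2, throw:1, coat:1, hope:1, me:1, salt:1, drink:1, book:1, go:1, softly:1, dark:1, long:1, those:1, mountain:1
Hapax count = 13; type count = 15.
Ratio = 13 / 15 = 0.8667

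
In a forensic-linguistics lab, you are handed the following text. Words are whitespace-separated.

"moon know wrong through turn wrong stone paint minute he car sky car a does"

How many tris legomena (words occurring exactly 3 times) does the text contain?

0

Frequencies: wrong:2, car:2, moon:1, know:1, through:1, turn:1, stone:1, paint:1, minute:1, he:1, sky:1, a:1, does:1
Words with frequency 3: (none)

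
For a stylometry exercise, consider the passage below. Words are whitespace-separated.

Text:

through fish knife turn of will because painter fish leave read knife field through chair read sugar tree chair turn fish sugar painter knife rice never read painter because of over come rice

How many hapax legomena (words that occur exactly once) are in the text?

7

Frequencies: fish:3, knife:3, painter:3, read:3, through:2, turn:2, of:2, because:2, chair:2, sugar:2, rice:2, will:1, leave:1, field:1, tree:1, never:1, over:1, come:1
Hapax (freq=1): come, field, leave, never, over, tree, will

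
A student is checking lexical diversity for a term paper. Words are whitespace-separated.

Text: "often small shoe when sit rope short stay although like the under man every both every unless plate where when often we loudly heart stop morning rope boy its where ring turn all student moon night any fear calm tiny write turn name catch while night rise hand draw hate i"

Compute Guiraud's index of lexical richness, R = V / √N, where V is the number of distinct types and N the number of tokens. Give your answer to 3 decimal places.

N = 51, V = 44.
√N = 7.141428
R = 44 / 7.141428 = 6.161

6.161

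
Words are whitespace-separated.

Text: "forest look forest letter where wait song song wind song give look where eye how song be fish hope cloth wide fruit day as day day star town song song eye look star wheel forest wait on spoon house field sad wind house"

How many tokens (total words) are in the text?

Tokens: forest, look, forest, letter, where, wait, song, song, wind, song, give, look, where, eye, how, song, be, fish, hope, cloth, wide, fruit, day, as, day, day, star, town, song, song, eye, look, star, wheel, forest, wait, on, spoon, house, field, sad, wind, house
N = 43

43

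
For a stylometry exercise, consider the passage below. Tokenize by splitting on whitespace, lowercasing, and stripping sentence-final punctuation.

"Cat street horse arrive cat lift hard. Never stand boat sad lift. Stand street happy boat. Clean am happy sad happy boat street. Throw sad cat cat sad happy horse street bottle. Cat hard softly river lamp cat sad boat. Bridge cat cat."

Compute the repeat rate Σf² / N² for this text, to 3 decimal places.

Frequencies: cat:8, sad:5, street:4, boat:4, happy:4, horse:2, lift:2, hard:2, stand:2, arrive:1, never:1, clean:1, am:1, throw:1, bottle:1, softly:1, river:1, lamp:1, bridge:1
Σf² = 163; N² = 1849
Repeat rate = 163 / 1849 = 0.088

0.088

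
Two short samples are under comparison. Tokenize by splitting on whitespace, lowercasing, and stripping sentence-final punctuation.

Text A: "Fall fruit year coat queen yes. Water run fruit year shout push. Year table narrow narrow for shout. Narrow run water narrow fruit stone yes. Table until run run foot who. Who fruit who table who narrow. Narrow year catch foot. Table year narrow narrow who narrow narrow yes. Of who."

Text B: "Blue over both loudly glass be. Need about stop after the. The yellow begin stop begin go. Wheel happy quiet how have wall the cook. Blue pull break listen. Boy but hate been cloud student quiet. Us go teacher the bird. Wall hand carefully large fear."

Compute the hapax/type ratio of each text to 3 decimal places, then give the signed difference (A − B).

-0.337

A: hapax=9, V=19, ratio=0.474
B: hapax=30, V=37, ratio=0.811
Difference = 0.474 − 0.811 = -0.337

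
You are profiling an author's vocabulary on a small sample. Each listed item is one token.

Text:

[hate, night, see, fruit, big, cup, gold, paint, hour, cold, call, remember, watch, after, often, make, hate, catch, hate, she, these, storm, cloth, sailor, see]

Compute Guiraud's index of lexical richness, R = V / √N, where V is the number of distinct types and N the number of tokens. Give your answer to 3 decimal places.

4.400

N = 25, V = 22.
√N = 5.000000
R = 22 / 5.000000 = 4.400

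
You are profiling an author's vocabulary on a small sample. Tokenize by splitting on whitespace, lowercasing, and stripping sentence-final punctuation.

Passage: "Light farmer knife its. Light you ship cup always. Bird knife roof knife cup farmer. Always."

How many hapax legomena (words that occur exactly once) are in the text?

Frequencies: knife:3, light:2, farmer:2, cup:2, always:2, its:1, you:1, ship:1, bird:1, roof:1
Hapax (freq=1): bird, its, roof, ship, you

5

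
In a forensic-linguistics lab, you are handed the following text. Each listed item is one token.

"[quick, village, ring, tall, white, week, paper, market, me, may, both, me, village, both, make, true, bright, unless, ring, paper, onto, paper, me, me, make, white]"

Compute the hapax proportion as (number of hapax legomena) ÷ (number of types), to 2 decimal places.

0.56

Frequencies: me:4, paper:3, village:2, ring:2, white:2, both:2, make:2, quick:1, tall:1, week:1, market:1, may:1, true:1, bright:1, unless:1, onto:1
Hapax count = 9; type count = 16.
Ratio = 9 / 16 = 0.56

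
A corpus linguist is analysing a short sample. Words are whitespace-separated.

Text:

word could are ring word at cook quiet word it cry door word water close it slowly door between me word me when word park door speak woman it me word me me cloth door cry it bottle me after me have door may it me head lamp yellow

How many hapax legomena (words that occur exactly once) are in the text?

Frequencies: me:8, word:7, it:5, door:5, cry:2, could:1, are:1, ring:1, at:1, cook:1, quiet:1, water:1, close:1, slowly:1, between:1, when:1, park:1, speak:1, woman:1, cloth:1, … (7 more, each freq 1)
Hapax (freq=1): after, are, at, between, bottle, close, cloth, cook, could, have, head, lamp, may, park, quiet, ring, slowly, speak, water, when, woman, yellow

22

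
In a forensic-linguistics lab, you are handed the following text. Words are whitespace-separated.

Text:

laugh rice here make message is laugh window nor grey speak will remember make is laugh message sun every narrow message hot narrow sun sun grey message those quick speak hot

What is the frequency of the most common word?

Frequencies: message:4, laugh:3, sun:3, make:2, is:2, grey:2, speak:2, narrow:2, hot:2, rice:1, here:1, window:1, nor:1, will:1, remember:1, every:1, those:1, quick:1
Most common: 'message' with frequency 4.

4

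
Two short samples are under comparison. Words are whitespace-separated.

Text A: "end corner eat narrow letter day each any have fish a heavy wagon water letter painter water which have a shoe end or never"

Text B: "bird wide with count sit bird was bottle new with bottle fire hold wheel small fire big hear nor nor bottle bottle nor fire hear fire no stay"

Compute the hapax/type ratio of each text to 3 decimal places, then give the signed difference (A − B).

0.090

A: hapax=14, V=19, ratio=0.737
B: hapax=11, V=17, ratio=0.647
Difference = 0.737 − 0.647 = 0.090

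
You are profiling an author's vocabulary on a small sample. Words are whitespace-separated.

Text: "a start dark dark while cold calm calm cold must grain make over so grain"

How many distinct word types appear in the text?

Distinct types: {a, calm, cold, dark, grain, make, must, over, so, start, while}
V = 11

11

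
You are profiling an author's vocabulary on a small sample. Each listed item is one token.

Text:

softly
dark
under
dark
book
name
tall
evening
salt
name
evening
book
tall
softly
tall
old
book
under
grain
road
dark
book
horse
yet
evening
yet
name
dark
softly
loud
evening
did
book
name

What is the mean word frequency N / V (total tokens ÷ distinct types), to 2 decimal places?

2.27

N = 34 tokens, V = 15 types.
Mean frequency = N / V = 34 / 15 = 2.27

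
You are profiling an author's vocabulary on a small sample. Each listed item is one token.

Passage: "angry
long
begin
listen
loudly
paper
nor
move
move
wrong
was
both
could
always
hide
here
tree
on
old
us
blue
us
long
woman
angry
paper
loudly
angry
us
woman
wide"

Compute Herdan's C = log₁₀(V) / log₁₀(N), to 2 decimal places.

0.90

N = 31, V = 22.
log₁₀(V) = 1.342423, log₁₀(N) = 1.491362
C = 1.342423 / 1.491362 = 0.90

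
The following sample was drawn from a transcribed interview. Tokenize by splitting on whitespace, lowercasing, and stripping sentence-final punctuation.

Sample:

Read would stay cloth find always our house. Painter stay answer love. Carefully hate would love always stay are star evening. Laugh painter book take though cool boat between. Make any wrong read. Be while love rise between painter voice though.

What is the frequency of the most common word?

3

Frequencies: stay:3, painter:3, love:3, read:2, would:2, always:2, though:2, between:2, cloth:1, find:1, our:1, house:1, answer:1, carefully:1, hate:1, are:1, star:1, evening:1, laugh:1, book:1, … (10 more, each freq 1)
Most common: 'stay' with frequency 3.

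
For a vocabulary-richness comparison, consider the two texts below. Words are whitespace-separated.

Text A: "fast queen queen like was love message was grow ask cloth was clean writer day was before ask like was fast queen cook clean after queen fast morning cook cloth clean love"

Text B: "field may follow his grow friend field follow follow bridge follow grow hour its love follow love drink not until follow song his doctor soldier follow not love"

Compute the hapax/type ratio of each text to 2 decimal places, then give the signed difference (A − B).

-0.19

A: hapax=7, V=16, ratio=0.44
B: hapax=10, V=16, ratio=0.63
Difference = 0.44 − 0.63 = -0.19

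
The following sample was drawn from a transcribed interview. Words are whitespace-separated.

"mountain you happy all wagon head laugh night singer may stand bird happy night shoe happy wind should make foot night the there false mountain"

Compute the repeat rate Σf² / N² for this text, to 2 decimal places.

0.06

Frequencies: happy:3, night:3, mountain:2, you:1, all:1, wagon:1, head:1, laugh:1, singer:1, may:1, stand:1, bird:1, shoe:1, wind:1, should:1, make:1, foot:1, the:1, there:1, false:1
Σf² = 39; N² = 625
Repeat rate = 39 / 625 = 0.06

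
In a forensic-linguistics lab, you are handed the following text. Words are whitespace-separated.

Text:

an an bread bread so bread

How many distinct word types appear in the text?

3

Distinct types: {an, bread, so}
V = 3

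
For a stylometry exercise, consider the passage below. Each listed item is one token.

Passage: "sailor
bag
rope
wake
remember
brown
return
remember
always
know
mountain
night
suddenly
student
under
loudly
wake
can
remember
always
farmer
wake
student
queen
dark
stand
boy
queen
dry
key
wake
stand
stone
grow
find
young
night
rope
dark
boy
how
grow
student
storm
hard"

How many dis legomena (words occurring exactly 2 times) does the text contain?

Frequencies: wake:4, remember:3, student:3, rope:2, always:2, night:2, queen:2, dark:2, stand:2, boy:2, grow:2, sailor:1, bag:1, brown:1, return:1, know:1, mountain:1, suddenly:1, under:1, loudly:1, … (10 more, each freq 1)
Words with frequency 2: always, boy, dark, grow, night, queen, rope, stand

8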